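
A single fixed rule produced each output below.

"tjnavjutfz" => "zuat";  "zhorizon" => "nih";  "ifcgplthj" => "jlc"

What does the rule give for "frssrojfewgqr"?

The pattern: reverse the string, then keep one character in every 3, starting at position 1 (positions 1st, 4th, 7th, ...).
For "frssrojfewgqr", step one produces "rqgwefjorssrf"; step two turns that into "rwjsf".

rwjsf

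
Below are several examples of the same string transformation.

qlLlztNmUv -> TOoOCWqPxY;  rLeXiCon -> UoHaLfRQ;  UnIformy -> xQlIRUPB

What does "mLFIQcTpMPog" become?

The rule is to flip the case of every letter, then shift every letter 3 places forward in the alphabet (wrapping around).
Working it through for "mLFIQcTpMPog": intermediate "MlfiqCtPmpOG", final "PoiltFwSpsRJ".
(Check on "UnIformy": → "uNiFORMY" → "xQlIRUPB" ✓)

PoiltFwSpsRJ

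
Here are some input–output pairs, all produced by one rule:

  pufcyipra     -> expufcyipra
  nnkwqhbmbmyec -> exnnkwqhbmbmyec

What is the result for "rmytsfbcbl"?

What's happening: prepend "ex".
So "rmytsfbcbl" becomes "exrmytsfbcbl".

exrmytsfbcbl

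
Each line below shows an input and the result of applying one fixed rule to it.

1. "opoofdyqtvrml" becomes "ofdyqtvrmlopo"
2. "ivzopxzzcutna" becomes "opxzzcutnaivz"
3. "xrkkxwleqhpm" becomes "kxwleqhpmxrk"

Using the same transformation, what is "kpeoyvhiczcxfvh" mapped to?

The pattern: move the first 3 characters to the end (rotate left by 3).
For "kpeoyvhiczcxfvh" the result is "oyvhiczcxfvhkpe".

oyvhiczcxfvhkpe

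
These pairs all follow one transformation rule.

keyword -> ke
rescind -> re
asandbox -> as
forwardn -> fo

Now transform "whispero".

The transformation: keep only the first 2 characters.
On "whispero" that produces "wh".

wh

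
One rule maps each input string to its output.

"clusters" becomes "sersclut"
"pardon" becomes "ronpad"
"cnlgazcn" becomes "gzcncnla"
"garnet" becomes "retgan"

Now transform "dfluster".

uterdfls

In each case the input is transformed by: swap the front and back halves of the string, then swap the first and last characters.
Working it through for "dfluster": intermediate "sterdflu", final "uterdfls".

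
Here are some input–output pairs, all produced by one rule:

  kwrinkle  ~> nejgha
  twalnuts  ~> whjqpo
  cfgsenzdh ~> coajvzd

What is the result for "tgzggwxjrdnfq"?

The transformation: shift every letter 4 places backward in the alphabet (wrapping around), then delete the first 2 characters.
Starting from "tgzggwxjrdnfq": after the first operation, "pcvccstfnzjbm"; after the second, "vccstfnzjbm".

vccstfnzjbm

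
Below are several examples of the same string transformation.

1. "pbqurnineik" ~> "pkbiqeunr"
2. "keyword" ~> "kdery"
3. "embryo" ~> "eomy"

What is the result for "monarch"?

mhocn

Looking at the pairs, the operation is to take characters alternately from the front and the back (1st, last, 2nd, 2nd-last, ...), then delete the last 2 characters.
On "monarch": the first step gives "mhocnra", and the second then gives "mhocn".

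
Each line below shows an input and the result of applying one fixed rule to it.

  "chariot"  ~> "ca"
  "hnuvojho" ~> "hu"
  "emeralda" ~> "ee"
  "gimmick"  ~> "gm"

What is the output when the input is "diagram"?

Rule — keep every other character starting from the first (positions 1st, 3rd, 5th, ...), then delete the last 2 characters.
"diagram" → "darm" → "da".

da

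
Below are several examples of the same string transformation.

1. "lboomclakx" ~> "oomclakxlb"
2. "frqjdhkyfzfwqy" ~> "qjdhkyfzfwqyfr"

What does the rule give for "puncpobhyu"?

Each output is the input with this applied: move the first 2 characters to the end (rotate left by 2).
Doing the same to "puncpobhyu": "ncpobhyupu".

ncpobhyupu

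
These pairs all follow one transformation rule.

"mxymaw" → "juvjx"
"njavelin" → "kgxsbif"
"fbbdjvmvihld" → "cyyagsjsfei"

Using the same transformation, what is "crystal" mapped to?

zovpqx

The rule is to shift every letter 3 places backward in the alphabet (wrapping around), then delete the last character.
On "crystal": the first step gives "zovpqxi", and the second then gives "zovpqx".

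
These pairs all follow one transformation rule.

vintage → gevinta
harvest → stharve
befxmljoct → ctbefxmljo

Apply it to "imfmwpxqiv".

Looking at the pairs, the operation is to move the last 2 characters to the front (rotate right by 2).
For "imfmwpxqiv" the result is "ivimfmwpxq".

ivimfmwpxq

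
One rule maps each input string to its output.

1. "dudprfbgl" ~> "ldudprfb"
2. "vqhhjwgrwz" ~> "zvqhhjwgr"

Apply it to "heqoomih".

hheqoom

The pattern: move the last 2 characters to the front (rotate right by 2), then delete the first character.
On "heqoomih": the first step gives "ihheqoom", and the second then gives "hheqoom".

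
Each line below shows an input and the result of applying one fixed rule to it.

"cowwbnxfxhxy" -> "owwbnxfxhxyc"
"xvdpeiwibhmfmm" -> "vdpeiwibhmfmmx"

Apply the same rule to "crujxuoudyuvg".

What's happening: move the first character to the end.
Applying that to "crujxuoudyuvg" gives "rujxuoudyuvgc".

rujxuoudyuvgc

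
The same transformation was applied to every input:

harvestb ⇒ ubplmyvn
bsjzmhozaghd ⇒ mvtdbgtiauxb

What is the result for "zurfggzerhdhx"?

otzlaaytblbxr

Rule — shift every letter 6 places backward in the alphabet (wrapping around), then swap each adjacent pair of characters (1↔2, 3↔4, ...).
Starting from "zurfggzerhdhx": after the first operation, "tolzaatylbxbr"; after the second, "otzlaaytblbxr".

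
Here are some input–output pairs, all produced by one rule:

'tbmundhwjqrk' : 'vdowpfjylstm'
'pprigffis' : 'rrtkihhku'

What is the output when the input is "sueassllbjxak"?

uwgcuunndlzcm

The pattern: shift every letter 2 places forward in the alphabet (wrapping around).
Applying that to "sueassllbjxak" gives "uwgcuunndlzcm".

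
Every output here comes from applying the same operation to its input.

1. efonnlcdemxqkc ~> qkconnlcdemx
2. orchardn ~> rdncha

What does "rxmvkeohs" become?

ohsmvke

The pattern: delete the first 2 characters, then move the last 3 characters to the front (rotate right by 3).
Starting from "rxmvkeohs": after the first operation, "mvkeohs"; after the second, "ohsmvke".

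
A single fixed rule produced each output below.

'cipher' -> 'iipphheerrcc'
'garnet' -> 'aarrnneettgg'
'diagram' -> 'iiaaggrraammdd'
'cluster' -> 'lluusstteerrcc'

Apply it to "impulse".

mmppuullsseeii

Each output is the input with this applied: move the first character to the end, then double every character.
Applying both steps to "impulse": "mpulsei", then "mmppuullsseeii".
(Check on "diagram": → "iagramd" → "iiaaggrraammdd" ✓)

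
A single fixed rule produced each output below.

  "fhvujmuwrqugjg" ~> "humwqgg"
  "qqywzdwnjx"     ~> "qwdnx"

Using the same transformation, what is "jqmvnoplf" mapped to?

qvol

The transformation: keep every other character starting from the second (positions 2nd, 4th, 6th, ...).
Doing the same to "jqmvnoplf": "qvol".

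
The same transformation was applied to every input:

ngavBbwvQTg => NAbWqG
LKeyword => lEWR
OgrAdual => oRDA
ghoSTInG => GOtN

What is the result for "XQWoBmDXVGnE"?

The pattern: keep every other character starting from the first (positions 1st, 3rd, 5th, ...), then flip the case of every letter.
"XQWoBmDXVGnE" → "XWBDVn" → "xwbdvN".

xwbdvN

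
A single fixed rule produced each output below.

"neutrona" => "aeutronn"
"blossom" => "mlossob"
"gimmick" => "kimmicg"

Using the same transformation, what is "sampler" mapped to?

ramples

Each output is the input with this applied: swap the first and last characters.
"sampler" → "ramples".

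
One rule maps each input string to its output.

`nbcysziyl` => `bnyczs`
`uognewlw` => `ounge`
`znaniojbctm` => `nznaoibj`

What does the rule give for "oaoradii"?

Each output is the input with this applied: delete the last 3 characters, then swap each adjacent pair of characters (1↔2, 3↔4, ...).
On "oaoradii" that produces "aoroa".

aoroa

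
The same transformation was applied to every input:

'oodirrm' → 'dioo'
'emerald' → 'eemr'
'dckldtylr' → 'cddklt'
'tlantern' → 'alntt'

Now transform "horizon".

The pattern: delete the last 3 characters, then sort the characters into alphabetical order.
On "horizon" that produces "hior".
(Check on "tlantern": → "tlant" → "alntt" ✓)

hior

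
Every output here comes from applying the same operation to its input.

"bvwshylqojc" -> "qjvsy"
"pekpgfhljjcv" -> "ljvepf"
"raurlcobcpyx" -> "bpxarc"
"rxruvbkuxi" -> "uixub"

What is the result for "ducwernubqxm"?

uqmuwr

The rule is to keep every other character starting from the second (positions 2nd, 4th, 6th, ...), then move the first 3 characters to the end (rotate left by 3).
"ducwernubqxm" → "uqmuwr".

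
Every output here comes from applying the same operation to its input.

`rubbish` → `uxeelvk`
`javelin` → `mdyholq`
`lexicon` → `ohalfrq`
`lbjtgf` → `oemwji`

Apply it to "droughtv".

gurxjkwy

The rule is to shift every letter 3 places forward in the alphabet (wrapping around).
On "droughtv" that produces "gurxjkwy".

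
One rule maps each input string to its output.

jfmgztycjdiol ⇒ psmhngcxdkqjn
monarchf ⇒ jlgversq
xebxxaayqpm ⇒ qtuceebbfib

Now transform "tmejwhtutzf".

jdxyxlaniqx

Looking at the pairs, the operation is to shift every letter 4 places forward in the alphabet (wrapping around), then reverse the string.
Doing the same to "tmejwhtutzf": "jdxyxlaniqx".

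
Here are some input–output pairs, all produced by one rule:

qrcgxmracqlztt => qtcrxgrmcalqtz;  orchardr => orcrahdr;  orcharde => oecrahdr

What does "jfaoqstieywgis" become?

In each case the input is transformed by: move the last character to the front, then swap each adjacent pair of characters (1↔2, 3↔4, ...).
"jfaoqstieywgis" → "sjfaoqstieywgi" → "jsafqotseiwyig".
(Check on "qrcgxmracqlztt": → "tqrcgxmracqlzt" → "qtcrxgrmcalqtz" ✓)

jsafqotseiwyig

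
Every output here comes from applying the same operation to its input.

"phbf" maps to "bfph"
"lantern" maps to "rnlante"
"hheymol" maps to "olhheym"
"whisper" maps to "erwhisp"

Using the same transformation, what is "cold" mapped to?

ldco

Each output is the input with this applied: move the last 2 characters to the front (rotate right by 2).
On "cold" that produces "ldco".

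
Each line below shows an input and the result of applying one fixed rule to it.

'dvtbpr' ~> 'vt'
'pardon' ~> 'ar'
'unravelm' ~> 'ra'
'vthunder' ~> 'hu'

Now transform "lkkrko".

What's happening: swap the front and back halves of the string, then keep only the last 2 characters.
Applying that to "lkkrko" gives "kk".
(Check on "dvtbpr": → "bprdvt" → "vt" ✓)

kk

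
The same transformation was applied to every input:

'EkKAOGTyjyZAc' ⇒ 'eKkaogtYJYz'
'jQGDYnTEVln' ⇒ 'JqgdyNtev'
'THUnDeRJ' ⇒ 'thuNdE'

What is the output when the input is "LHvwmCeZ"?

What's happening: flip the case of every letter, then delete the last 2 characters.
Starting from "LHvwmCeZ": after the first operation, "lhVWMcEz"; after the second, "lhVWMc".

lhVWMc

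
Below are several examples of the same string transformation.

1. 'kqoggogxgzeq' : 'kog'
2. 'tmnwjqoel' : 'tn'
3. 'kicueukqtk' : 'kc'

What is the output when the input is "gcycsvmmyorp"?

gys

The pattern: keep every other character starting from the first (positions 1st, 3rd, 5th, ...), then delete the last 3 characters.
Applying both steps to "gcycsvmmyorp": "gysmyr", then "gys".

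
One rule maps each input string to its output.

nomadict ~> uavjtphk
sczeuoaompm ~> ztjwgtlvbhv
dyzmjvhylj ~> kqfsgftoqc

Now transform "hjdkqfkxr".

oyqekrrmx

Rule — shift every letter 7 places forward in the alphabet (wrapping around), then take characters alternately from the front and the back (1st, last, 2nd, 2nd-last, ...).
Applying both steps to "hjdkqfkxr": "oqkrxmrey", then "oyqekrrmx".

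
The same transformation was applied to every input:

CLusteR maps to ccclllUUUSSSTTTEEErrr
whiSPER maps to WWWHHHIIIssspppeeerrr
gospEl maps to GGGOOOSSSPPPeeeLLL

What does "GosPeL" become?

What's happening: repeat every character 3 times, then flip the case of every letter.
Starting from "GosPeL": after the first operation, "GGGooosssPPPeeeLLL"; after the second, "gggOOOSSSpppEEElll".

gggOOOSSSpppEEElll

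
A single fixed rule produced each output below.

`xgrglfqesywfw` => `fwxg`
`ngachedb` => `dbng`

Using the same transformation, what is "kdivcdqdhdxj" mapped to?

Each output is the input with this applied: move the first 2 characters to the end (rotate left by 2), then keep only the last 4 characters.
Working it through for "kdivcdqdhdxj": intermediate "ivcdqdhdxjkd", final "xjkd".

xjkd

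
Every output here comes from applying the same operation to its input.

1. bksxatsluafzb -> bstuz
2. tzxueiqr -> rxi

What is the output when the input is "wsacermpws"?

Each output is the input with this applied: move the last character to the front, then keep one character in every 3, starting at position 1 (positions 1st, 4th, 7th, ...).
Working it through for "wsacermpws": intermediate "swsacermpw", final "sarw".

sarw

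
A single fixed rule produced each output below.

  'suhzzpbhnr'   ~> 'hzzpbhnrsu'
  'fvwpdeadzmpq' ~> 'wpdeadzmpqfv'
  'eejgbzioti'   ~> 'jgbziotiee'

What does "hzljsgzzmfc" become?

Rule — move the first 2 characters to the end (rotate left by 2).
On "hzljsgzzmfc" that produces "ljsgzzmfchz".

ljsgzzmfchz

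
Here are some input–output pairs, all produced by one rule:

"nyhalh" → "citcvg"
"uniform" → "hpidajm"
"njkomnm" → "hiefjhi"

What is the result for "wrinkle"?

What's happening: shift every letter 5 places backward in the alphabet (wrapping around), then move the last character to the front.
Working it through for "wrinkle": intermediate "rmdifgz", final "zrmdifg".
(Check on "uniform": → "pidajmh" → "hpidajm" ✓)

zrmdifg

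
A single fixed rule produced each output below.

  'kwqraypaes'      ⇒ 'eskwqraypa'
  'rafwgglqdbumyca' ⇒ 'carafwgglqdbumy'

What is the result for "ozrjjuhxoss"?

Each output is the input with this applied: move the last 2 characters to the front (rotate right by 2).
Applying that to "ozrjjuhxoss" gives "ssozrjjuhxo".

ssozrjjuhxo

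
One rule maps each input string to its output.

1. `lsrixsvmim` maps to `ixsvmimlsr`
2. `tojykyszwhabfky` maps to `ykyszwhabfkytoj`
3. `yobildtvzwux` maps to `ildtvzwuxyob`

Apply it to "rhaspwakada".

spwakadarha

What's happening: move the first 3 characters to the end (rotate left by 3).
So "rhaspwakada" becomes "spwakadarha".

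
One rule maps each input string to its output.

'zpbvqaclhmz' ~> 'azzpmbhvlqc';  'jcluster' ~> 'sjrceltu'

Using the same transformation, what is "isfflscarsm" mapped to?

simssfrfalc

Each output is the input with this applied: take characters alternately from the front and the back (1st, last, 2nd, 2nd-last, ...), then move the last character to the front.
Working it through for "isfflscarsm": intermediate "imssfrfalcs", final "simssfrfalc".
(Check on "jcluster": → "jrceltus" → "sjrceltu" ✓)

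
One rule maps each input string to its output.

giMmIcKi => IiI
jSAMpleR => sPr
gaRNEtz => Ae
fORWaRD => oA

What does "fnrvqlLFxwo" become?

Rule — keep one character in every 3, starting at position 2 (positions 2nd, 5th, 8th, ...), then flip the case of every letter.
So "fnrvqlLFxwo" becomes "NQfO".

NQfO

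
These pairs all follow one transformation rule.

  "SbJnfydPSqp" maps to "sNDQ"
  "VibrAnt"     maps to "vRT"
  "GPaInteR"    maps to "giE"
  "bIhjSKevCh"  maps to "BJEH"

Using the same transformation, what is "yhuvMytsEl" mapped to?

In each case the input is transformed by: flip the case of every letter, then keep one character in every 3, starting at position 1 (positions 1st, 4th, 7th, ...).
"yhuvMytsEl" → "YHUVmYTSeL" → "YVTL".

YVTL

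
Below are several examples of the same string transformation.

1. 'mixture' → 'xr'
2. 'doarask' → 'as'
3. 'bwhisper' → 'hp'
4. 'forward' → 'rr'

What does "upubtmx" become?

Looking at the pairs, the operation is to keep one character in every 3, starting at position 3 (positions 3rd, 6th, 9th, ...).
On "upubtmx" that produces "um".

um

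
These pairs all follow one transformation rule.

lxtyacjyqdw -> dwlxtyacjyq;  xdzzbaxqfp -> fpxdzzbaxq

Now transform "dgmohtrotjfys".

ysdgmohtrotjf

What's happening: move the last 2 characters to the front (rotate right by 2).
On "dgmohtrotjfys" that produces "ysdgmohtrotjf".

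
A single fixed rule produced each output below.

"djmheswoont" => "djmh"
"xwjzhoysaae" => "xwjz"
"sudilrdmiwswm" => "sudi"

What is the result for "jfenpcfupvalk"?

In each case the input is transformed by: keep only the first 4 characters.
On "jfenpcfupvalk" that produces "jfen".

jfen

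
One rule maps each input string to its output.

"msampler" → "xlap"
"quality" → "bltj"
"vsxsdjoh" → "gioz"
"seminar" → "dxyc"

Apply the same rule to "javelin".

What's happening: shift every letter 11 places forward in the alphabet (wrapping around), then keep every other character starting from the first (positions 1st, 3rd, 5th, ...).
Applying that to "javelin" gives "ugwy".

ugwy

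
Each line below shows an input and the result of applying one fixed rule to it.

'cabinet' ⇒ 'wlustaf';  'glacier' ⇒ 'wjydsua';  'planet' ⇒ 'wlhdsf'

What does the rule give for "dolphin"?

afvgdhz

What's happening: shift every letter 8 places backward in the alphabet (wrapping around), then move the last 2 characters to the front (rotate right by 2).
Applying both steps to "dolphin": "vgdhzaf", then "afvgdhz".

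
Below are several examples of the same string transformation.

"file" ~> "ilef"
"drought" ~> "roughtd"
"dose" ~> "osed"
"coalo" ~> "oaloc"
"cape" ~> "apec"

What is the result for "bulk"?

Looking at the pairs, the operation is to move the first character to the end.
For "bulk" the result is "ulkb".

ulkb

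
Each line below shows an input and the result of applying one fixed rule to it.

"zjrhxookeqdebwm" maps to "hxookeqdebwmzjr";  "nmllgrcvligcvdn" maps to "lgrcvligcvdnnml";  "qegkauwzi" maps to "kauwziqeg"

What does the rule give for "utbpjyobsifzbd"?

pjyobsifzbdutb

The pattern: move the first 3 characters to the end (rotate left by 3).
Applying that to "utbpjyobsifzbd" gives "pjyobsifzbdutb".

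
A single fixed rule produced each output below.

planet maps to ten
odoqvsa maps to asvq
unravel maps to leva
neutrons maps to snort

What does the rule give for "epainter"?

Each output is the input with this applied: reverse the string, then delete the last 3 characters.
"epainter" → "retniape" → "retni".

retni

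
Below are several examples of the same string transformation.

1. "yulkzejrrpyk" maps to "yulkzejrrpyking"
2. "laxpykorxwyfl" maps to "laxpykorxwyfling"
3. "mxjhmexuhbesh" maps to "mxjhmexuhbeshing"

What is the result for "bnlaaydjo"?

Looking at the pairs, the operation is to append "ing".
"bnlaaydjo" → "bnlaaydjoing".

bnlaaydjoing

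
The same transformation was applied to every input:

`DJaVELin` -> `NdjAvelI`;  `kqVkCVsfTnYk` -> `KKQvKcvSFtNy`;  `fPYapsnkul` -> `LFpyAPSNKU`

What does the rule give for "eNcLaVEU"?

uEnClAve

The rule is to flip the case of every letter, then move the last character to the front.
"eNcLaVEU" → "EnClAveu" → "uEnClAve".
(Check on "fPYapsnkul": → "FpyAPSNKUL" → "LFpyAPSNKU" ✓)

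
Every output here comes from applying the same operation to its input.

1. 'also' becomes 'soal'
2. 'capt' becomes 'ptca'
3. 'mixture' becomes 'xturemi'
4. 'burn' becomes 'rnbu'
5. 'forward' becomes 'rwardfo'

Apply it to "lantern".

nternla

The transformation: move the first 2 characters to the end (rotate left by 2).
Doing the same to "lantern": "nternla".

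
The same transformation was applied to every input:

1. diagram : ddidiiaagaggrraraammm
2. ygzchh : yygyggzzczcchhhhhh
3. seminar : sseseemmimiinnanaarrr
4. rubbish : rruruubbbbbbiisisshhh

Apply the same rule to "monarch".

In each case the input is transformed by: repeat every character 3 times, then swap each adjacent pair of characters (1↔2, 3↔4, ...).
Applying both steps to "monarch": "mmmooonnnaaarrrccchhh", then "mmomoonnanaarrcrcchhh".

mmomoonnanaarrcrcchhh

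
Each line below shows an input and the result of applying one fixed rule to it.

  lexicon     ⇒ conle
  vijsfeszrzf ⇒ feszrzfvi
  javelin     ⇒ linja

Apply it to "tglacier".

Each output is the input with this applied: move the first 2 characters to the end (rotate left by 2), then delete the first 2 characters.
For "tglacier", step one produces "laciertg"; step two turns that into "ciertg".

ciertg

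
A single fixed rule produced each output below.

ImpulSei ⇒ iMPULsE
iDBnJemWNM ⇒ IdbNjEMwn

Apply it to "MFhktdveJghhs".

mfHKTDVEjGHH

What's happening: flip the case of every letter, then delete the last character.
Starting from "MFhktdveJghhs": after the first operation, "mfHKTDVEjGHHS"; after the second, "mfHKTDVEjGHH".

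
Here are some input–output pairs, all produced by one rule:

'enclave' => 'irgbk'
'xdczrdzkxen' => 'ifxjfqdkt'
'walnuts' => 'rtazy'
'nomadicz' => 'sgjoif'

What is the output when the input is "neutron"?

Each output is the input with this applied: shift every letter 6 places forward in the alphabet (wrapping around), then delete the first 2 characters.
"neutron" → "tkazxut" → "azxut".

azxut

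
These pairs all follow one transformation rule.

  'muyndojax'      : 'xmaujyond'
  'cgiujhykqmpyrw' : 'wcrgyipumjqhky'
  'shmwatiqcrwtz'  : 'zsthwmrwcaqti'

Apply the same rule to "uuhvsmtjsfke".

In each case the input is transformed by: take characters alternately from the front and the back (1st, last, 2nd, 2nd-last, ...), then swap each adjacent pair of characters (1↔2, 3↔4, ...).
For "uuhvsmtjsfke", step one produces "ueukhfvssjmt"; step two turns that into "eukufhsvjstm".

eukufhsvjstm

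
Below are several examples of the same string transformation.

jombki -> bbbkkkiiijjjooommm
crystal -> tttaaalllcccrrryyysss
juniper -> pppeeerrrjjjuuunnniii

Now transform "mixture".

The pattern: move the last 3 characters to the front (rotate right by 3), then repeat every character 3 times.
"mixture" → "uremixt" → "uuurrreeemmmiiixxxttt".

uuurrreeemmmiiixxxttt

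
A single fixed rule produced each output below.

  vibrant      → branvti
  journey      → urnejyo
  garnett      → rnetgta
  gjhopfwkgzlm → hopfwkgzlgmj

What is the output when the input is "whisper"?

The transformation: swap the first and last characters, then move the first 2 characters to the end (rotate left by 2).
"whisper" → "rhispew" → "ispewrh".
(Check on "gjhopfwkgzlm": → "mjhopfwkgzlg" → "hopfwkgzlgmj" ✓)

ispewrh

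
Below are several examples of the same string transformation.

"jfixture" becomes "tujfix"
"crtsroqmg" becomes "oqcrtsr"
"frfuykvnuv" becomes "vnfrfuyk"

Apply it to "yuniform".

Each output is the input with this applied: delete the last 2 characters, then move the last 2 characters to the front (rotate right by 2).
Doing the same to "yuniform": "foyuni".

foyuni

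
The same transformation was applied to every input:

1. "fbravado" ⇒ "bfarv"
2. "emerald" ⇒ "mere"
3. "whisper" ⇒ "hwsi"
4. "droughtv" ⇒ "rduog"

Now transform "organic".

The rule is to delete the last 3 characters, then swap each adjacent pair of characters (1↔2, 3↔4, ...).
Applying that to "organic" gives "roag".

roag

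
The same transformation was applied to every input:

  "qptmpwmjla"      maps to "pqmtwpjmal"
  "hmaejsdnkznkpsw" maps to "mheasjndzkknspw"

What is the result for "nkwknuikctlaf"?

knkwunkitcalf

Looking at the pairs, the operation is to swap each adjacent pair of characters (1↔2, 3↔4, ...).
So "nkwknuikctlaf" becomes "knkwunkitcalf".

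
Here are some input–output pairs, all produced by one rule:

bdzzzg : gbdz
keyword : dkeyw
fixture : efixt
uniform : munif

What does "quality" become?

What's happening: move the last 3 characters to the front (rotate right by 3), then delete the first 2 characters.
Doing the same to "quality": "yqual".

yqual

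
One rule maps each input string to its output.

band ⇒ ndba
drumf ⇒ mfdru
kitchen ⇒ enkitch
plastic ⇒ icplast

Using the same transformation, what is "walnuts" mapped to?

tswalnu

The pattern: move the last 2 characters to the front (rotate right by 2).
Doing the same to "walnuts": "tswalnu".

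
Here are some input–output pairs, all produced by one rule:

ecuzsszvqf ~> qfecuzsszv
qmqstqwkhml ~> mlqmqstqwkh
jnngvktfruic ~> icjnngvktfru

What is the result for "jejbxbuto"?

tojejbxbu

The pattern: move the last 2 characters to the front (rotate right by 2).
Doing the same to "jejbxbuto": "tojejbxbu".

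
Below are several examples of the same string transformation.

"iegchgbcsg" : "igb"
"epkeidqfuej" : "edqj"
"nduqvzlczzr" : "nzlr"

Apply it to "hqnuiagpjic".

The rule is to swap each adjacent pair of characters (1↔2, 3↔4, ...), then keep one character in every 3, starting at position 2 (positions 2nd, 5th, 8th, ...).
For "hqnuiagpjic", step one produces "qhunaipgijc"; step two turns that into "hagc".
(Check on "epkeidqfuej": → "peekdifqeuj" → "edqj" ✓)

hagc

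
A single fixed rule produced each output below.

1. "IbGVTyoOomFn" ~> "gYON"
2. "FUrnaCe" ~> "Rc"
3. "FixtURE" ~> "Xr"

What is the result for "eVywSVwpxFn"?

The transformation: keep one character in every 3, starting at position 3 (positions 3rd, 6th, 9th, ...), then flip the case of every letter.
Working it through for "eVywSVwpxFn": intermediate "yVx", final "YvX".

YvX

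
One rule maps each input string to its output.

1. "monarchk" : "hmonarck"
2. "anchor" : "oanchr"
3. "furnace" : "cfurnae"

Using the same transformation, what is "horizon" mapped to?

ohorizn

What's happening: move the last character to the front, then swap the first and last characters.
So "horizon" becomes "ohorizn".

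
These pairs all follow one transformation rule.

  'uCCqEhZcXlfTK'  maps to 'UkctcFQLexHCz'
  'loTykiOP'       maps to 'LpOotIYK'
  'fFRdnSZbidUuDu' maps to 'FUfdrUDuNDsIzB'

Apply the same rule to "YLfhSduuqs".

The transformation: flip the case of every letter, then take characters alternately from the front and the back (1st, last, 2nd, 2nd-last, ...).
"YLfhSduuqs" → "ylFHsDUUQS" → "ySlQFUHUsD".

ySlQFUHUsD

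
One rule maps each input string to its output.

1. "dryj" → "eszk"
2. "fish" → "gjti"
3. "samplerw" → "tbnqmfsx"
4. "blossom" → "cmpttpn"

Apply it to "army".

bsnz

Each output is the input with this applied: shift every letter 1 place forward in the alphabet (wrapping around).
"army" → "bsnz".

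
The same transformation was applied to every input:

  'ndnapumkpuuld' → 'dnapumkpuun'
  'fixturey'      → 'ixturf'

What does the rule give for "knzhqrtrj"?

nzhqrtk

The transformation: delete the last 2 characters, then move the first character to the end.
Applying both steps to "knzhqrtrj": "knzhqrt", then "nzhqrtk".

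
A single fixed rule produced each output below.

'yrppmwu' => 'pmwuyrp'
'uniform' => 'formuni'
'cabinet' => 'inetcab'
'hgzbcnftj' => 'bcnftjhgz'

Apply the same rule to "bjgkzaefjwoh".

kzaefjwohbjg

The transformation: move the first 3 characters to the end (rotate left by 3).
For "bjgkzaefjwoh" the result is "kzaefjwohbjg".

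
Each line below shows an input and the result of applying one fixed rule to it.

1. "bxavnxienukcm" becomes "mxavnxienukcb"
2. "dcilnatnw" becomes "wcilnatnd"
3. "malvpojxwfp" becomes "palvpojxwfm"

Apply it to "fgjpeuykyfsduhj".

Each output is the input with this applied: swap the first and last characters.
On "fgjpeuykyfsduhj" that produces "jgjpeuykyfsduhf".

jgjpeuykyfsduhf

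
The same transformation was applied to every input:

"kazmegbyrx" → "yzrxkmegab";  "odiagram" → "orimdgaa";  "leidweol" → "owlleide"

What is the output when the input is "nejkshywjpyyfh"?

Each output is the input with this applied: sort the characters into reverse alphabetical order, then swap each adjacent pair of characters (1↔2, 3↔4, ...).
For "nejkshywjpyyfh" the result is "yywypsknjjhhef".

yywypsknjjhhef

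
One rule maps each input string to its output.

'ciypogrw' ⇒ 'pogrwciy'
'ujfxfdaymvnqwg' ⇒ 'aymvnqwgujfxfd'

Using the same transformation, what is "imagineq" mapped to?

The rule is to move the last character to the front, then swap the front and back halves of the string.
"imagineq" → "gineqima".

gineqima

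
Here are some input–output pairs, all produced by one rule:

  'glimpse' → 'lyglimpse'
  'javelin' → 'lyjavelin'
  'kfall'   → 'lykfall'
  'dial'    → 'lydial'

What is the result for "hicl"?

lyhicl

In each case the input is transformed by: prepend "ly".
Applying that to "hicl" gives "lyhicl".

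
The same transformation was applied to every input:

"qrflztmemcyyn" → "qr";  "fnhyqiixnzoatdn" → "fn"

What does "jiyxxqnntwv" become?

The rule is to keep only the first 2 characters.
So "jiyxxqnntwv" becomes "ji".

ji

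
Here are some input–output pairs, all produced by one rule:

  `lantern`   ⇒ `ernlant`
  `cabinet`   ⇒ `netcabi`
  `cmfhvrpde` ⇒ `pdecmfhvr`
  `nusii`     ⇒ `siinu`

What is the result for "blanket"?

ketblan

The rule is to move the last 3 characters to the front (rotate right by 3).
For "blanket" the result is "ketblan".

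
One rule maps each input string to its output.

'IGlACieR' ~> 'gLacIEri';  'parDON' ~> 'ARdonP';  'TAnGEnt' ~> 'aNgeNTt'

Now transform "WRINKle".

What's happening: flip the case of every letter, then move the first character to the end.
Working it through for "WRINKle": intermediate "wrinkLE", final "rinkLEw".

rinkLEw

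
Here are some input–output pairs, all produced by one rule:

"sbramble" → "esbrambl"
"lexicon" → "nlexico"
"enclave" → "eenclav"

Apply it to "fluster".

rfluste

The transformation: move the last character to the front.
For "fluster" the result is "rfluste".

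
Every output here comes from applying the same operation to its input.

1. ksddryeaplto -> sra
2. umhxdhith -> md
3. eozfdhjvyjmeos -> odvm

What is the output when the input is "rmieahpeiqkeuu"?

maek

The transformation: delete the last 2 characters, then keep one character in every 3, starting at position 2 (positions 2nd, 5th, 8th, ...).
"rmieahpeiqkeuu" → "maek".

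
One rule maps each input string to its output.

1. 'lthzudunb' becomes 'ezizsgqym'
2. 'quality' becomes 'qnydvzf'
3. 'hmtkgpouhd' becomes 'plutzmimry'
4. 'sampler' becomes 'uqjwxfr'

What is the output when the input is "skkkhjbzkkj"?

pmogeppoxpp

Each output is the input with this applied: shift every letter 5 places forward in the alphabet (wrapping around), then move the first 3 characters to the end (rotate left by 3).
On "skkkhjbzkkj": the first step gives "xpppmogeppo", and the second then gives "pmogeppoxpp".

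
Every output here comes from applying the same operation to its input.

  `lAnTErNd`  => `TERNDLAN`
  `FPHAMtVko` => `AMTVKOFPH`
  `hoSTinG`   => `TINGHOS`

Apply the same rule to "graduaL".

The rule is to move the first 3 characters to the end (rotate left by 3), then convert every letter to uppercase.
Working it through for "graduaL": intermediate "duaLgra", final "DUALGRA".

DUALGRA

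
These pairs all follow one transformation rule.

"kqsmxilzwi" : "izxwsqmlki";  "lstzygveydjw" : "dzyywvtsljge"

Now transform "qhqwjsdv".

Looking at the pairs, the operation is to sort the characters into reverse alphabetical order, then move the last character to the front.
Working it through for "qhqwjsdv": intermediate "wvsqqjhd", final "dwvsqqjh".
(Check on "kqsmxilzwi": → "zxwsqmlkii" → "izxwsqmlki" ✓)

dwvsqqjh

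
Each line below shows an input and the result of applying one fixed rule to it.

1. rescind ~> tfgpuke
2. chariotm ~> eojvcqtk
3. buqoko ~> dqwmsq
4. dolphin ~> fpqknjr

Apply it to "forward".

hfqttcy

Each output is the input with this applied: shift every letter 2 places forward in the alphabet (wrapping around), then take characters alternately from the front and the back (1st, last, 2nd, 2nd-last, ...).
On "forward": the first step gives "hqtyctf", and the second then gives "hfqttcy".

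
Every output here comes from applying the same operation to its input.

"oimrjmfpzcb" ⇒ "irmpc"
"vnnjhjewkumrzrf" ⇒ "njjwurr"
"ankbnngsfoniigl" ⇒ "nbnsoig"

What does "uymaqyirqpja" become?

yayrpa

The rule is to keep every other character starting from the second (positions 2nd, 4th, 6th, ...).
Applying that to "uymaqyirqpja" gives "yayrpa".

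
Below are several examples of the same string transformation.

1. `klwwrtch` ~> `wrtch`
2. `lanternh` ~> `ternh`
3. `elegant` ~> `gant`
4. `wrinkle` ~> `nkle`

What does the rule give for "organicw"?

In each case the input is transformed by: delete the first 3 characters.
On "organicw" that produces "anicw".

anicw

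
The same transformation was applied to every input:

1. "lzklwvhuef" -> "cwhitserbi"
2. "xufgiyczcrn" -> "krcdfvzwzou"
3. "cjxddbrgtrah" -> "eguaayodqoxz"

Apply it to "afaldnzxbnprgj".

Rule — shift every letter 3 places backward in the alphabet (wrapping around), then swap the first and last characters.
Working it through for "afaldnzxbnprgj": intermediate "xcxiakwuykmodg", final "gcxiakwuykmodx".
(Check on "cjxddbrgtrah": → "zguaayodqoxe" → "eguaayodqoxz" ✓)

gcxiakwuykmodx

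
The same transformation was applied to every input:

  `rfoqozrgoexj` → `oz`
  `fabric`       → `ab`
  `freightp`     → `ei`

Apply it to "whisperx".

The rule is to swap the front and back halves of the string, then keep only the last 2 characters.
For "whisperx", step one produces "perxwhis"; step two turns that into "is".

is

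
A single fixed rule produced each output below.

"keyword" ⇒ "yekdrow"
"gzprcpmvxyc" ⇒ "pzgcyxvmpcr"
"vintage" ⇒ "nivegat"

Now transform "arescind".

The rule is to move the first 3 characters to the end (rotate left by 3), then reverse the string.
On "arescind": the first step gives "scindare", and the second then gives "eradnics".
(Check on "gzprcpmvxyc": → "rcpmvxycgzp" → "pzgcyxvmpcr" ✓)

eradnics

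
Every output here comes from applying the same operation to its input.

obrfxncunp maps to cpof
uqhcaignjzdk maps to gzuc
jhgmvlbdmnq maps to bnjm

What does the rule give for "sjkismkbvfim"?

kfsi

Each output is the input with this applied: keep one character in every 3, starting at position 1 (positions 1st, 4th, 7th, ...), then move the last 2 characters to the front (rotate right by 2).
Doing the same to "sjkismkbvfim": "kfsi".
(Check on "jhgmvlbdmnq": → "jmbn" → "bnjm" ✓)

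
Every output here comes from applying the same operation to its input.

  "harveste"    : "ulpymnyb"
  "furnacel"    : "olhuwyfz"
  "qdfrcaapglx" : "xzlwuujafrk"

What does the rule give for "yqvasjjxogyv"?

kpumddriasps

The pattern: move the first character to the end, then shift every letter 6 places backward in the alphabet (wrapping around).
Applying both steps to "yqvasjjxogyv": "qvasjjxogyvy", then "kpumddriasps".
(Check on "harveste": → "arvesteh" → "ulpymnyb" ✓)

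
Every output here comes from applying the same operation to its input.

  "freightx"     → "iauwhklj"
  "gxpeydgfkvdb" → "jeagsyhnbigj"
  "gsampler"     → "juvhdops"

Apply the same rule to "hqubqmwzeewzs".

kvtcxzehthpcz

Looking at the pairs, the operation is to shift every letter 3 places forward in the alphabet (wrapping around), then take characters alternately from the front and the back (1st, last, 2nd, 2nd-last, ...).
Applying both steps to "hqubqmwzeewzs": "ktxetpzchhzcv", then "kvtcxzehthpcz".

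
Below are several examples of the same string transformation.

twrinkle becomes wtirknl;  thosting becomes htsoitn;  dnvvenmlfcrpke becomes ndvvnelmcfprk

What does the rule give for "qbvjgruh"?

Rule — delete the last character, then swap each adjacent pair of characters (1↔2, 3↔4, ...).
"qbvjgruh" → "qbvjgru" → "bqjvrgu".
(Check on "twrinkle": → "twrinkl" → "wtirknl" ✓)

bqjvrgu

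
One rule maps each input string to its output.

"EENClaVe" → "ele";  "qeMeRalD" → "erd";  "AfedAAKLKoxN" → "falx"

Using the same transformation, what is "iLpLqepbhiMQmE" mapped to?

In each case the input is transformed by: keep one character in every 3, starting at position 2 (positions 2nd, 5th, 8th, ...), then convert every letter to lowercase.
Starting from "iLpLqepbhiMQmE": after the first operation, "LqbME"; after the second, "lqbme".
(Check on "AfedAAKLKoxN": → "fALx" → "falx" ✓)

lqbme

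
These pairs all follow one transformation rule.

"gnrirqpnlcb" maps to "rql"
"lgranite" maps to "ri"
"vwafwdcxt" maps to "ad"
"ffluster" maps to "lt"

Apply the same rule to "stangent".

The transformation: delete the last character, then keep one character in every 3, starting at position 3 (positions 3rd, 6th, 9th, ...).
For "stangent", step one produces "stangen"; step two turns that into "ae".

ae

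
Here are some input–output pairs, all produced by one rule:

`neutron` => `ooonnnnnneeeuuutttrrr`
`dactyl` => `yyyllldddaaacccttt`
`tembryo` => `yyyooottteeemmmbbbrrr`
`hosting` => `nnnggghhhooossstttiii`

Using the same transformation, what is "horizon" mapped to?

The pattern: move the last 2 characters to the front (rotate right by 2), then repeat every character 3 times.
Working it through for "horizon": intermediate "onhoriz", final "ooonnnhhhooorrriiizzz".
(Check on "tembryo": → "yotembr" → "yyyooottteeemmmbbbrrr" ✓)

ooonnnhhhooorrriiizzz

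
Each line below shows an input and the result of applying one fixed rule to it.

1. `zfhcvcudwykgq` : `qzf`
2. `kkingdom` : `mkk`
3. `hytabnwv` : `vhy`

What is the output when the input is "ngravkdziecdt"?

tng

In each case the input is transformed by: move the first 2 characters to the end (rotate left by 2), then keep only the last 3 characters.
On "ngravkdziecdt" that produces "tng".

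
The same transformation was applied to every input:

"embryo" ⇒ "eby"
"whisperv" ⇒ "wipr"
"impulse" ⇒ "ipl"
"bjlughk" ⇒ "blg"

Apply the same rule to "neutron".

Looking at the pairs, the operation is to move the last character to the front, then keep every other character starting from the second (positions 2nd, 4th, 6th, ...).
Starting from "neutron": after the first operation, "nneutro"; after the second, "nur".

nur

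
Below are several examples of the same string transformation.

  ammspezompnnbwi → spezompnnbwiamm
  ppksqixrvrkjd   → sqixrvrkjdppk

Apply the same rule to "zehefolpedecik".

What's happening: move the first 3 characters to the end (rotate left by 3).
On "zehefolpedecik" that produces "efolpedecikzeh".

efolpedecikzeh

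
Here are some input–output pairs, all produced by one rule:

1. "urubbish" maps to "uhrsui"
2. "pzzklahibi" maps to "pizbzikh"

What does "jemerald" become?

jdelma

Each output is the input with this applied: take characters alternately from the front and the back (1st, last, 2nd, 2nd-last, ...), then delete the last 2 characters.
Doing the same to "jemerald": "jdelma".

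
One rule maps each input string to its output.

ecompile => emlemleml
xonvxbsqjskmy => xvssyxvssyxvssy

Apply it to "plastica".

pscpscpsc

The rule is to keep one character in every 3, starting at position 1 (positions 1st, 4th, 7th, ...), then write the whole string 3 times in a row.
Starting from "plastica": after the first operation, "psc"; after the second, "pscpscpsc".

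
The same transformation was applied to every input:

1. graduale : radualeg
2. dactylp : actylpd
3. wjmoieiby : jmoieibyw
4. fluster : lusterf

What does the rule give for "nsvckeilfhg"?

svckeilfhgn

In each case the input is transformed by: move the first character to the end.
So "nsvckeilfhg" becomes "svckeilfhgn".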